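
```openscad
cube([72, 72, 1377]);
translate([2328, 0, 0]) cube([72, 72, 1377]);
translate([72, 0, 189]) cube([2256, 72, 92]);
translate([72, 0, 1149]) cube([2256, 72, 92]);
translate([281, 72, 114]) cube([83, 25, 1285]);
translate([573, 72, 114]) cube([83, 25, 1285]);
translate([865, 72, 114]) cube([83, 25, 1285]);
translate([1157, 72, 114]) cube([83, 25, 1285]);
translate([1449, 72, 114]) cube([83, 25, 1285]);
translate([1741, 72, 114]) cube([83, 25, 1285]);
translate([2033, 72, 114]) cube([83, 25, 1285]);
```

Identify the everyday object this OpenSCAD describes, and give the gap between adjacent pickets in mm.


A fence section. The picket gap is 209 mm.

Two posts, two rails, 7 pickets — a fence section. Span 2256 mm holds 7 pickets of 83 mm with 8 equal gaps: ⌊(2256 − 7·83) / 8⌋ = 209 mm.


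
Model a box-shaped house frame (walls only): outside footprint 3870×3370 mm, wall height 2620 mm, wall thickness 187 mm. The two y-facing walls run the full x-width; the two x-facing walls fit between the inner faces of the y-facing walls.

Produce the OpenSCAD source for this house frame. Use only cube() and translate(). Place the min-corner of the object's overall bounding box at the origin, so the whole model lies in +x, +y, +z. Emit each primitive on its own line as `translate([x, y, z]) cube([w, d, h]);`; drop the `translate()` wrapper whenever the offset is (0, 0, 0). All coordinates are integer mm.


cube([3870, 187, 2620]);
translate([0, 3183, 0]) cube([3870, 187, 2620]);
translate([0, 187, 0]) cube([187, 2996, 2620]);
translate([3683, 187, 0]) cube([187, 2996, 2620]);


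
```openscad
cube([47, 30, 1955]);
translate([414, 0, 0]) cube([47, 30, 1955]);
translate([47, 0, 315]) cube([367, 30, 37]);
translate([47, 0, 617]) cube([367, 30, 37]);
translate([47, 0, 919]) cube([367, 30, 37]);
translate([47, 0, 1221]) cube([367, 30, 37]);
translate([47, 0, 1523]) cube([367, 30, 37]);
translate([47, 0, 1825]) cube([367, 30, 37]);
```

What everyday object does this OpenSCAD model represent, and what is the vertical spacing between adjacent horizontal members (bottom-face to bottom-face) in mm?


A ladder. The rung spacing is 302 mm.

Two tall 47×30 posts with 6 short bars between them — a ladder. Adjacent rungs sit at z = 315 and z = 617, so the spacing is 617 − 315 = 302 mm.


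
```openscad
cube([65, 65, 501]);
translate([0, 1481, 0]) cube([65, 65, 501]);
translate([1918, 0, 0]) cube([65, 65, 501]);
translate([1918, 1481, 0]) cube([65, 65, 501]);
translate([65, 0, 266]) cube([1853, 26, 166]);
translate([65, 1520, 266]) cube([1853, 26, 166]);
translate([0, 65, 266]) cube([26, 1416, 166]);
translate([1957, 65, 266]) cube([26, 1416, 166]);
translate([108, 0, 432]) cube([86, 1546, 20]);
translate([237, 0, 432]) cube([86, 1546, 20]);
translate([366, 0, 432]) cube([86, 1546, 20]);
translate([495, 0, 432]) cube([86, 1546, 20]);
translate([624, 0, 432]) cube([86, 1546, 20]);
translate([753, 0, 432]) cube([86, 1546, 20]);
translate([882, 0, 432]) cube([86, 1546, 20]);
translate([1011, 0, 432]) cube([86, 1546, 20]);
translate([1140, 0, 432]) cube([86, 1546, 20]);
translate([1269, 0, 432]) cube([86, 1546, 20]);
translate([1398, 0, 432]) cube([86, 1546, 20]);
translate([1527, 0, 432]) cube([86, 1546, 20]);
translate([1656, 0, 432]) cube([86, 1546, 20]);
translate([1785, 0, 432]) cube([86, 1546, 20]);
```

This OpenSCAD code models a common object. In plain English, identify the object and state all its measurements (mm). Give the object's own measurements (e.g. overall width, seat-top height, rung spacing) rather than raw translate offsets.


A bed frame 1983 mm long (x) by 1546 mm wide (y). Four 65×65 mm corner posts, 501 mm tall, at the corners of the footprint. Four rails of 26 mm thickness and 166 mm height run between adjacent posts with their undersides at z = 266 mm, their outer faces flush with the outside of the frame (the two x-running rails run between the posts' inner faces; the two y-running rails run between the posts' inner faces). 14 slats, each 86 mm wide (x) and 20 mm thick, lie across the top of the two x-running rails, running the full 1546 mm width of the frame in y; along x they sit between the end posts with a 43 mm gap after the −x posts and between neighbouring slats, leaving 47 mm before the +x posts.


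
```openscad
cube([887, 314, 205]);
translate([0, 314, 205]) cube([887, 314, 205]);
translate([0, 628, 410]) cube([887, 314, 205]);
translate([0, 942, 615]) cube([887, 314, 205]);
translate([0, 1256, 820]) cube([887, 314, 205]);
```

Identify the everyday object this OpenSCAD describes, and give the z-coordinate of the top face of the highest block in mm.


A staircase. The total rise is 1025 mm.

5 identical blocks, each offset up and back from the previous — a staircase. Each step is 205 mm tall and there are 5 of them, so the total rise is 5 × 205 = 1025 mm.


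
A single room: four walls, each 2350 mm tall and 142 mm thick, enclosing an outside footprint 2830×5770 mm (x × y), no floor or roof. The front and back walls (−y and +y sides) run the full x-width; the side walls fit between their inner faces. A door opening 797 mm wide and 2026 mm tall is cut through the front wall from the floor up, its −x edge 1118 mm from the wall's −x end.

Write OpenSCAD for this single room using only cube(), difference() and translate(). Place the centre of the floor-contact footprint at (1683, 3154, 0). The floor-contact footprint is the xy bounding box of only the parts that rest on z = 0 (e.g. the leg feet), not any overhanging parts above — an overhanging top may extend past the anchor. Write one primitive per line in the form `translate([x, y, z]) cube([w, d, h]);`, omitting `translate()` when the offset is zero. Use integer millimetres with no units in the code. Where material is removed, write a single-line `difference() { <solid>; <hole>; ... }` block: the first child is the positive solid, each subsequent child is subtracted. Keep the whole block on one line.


difference() { translate([268, 269, 0]) cube([2830, 142, 2350]); translate([1386, 269, 0]) cube([797, 142, 2026]); }
translate([268, 5897, 0]) cube([2830, 142, 2350]);
translate([268, 411, 0]) cube([142, 5486, 2350]);
translate([2956, 411, 0]) cube([142, 5486, 2350]);


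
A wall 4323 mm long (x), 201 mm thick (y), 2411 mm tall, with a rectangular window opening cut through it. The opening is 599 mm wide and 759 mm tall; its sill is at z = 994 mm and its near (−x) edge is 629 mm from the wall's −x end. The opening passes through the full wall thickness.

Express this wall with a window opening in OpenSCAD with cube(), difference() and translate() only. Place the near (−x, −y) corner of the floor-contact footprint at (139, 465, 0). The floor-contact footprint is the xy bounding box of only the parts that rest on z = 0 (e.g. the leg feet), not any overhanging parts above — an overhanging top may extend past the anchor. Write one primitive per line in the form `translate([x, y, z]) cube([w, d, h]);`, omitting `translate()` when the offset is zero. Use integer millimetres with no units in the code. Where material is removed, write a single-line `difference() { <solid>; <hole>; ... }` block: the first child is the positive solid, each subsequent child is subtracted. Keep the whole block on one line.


difference() { translate([139, 465, 0]) cube([4323, 201, 2411]); translate([768, 465, 994]) cube([599, 201, 759]); }


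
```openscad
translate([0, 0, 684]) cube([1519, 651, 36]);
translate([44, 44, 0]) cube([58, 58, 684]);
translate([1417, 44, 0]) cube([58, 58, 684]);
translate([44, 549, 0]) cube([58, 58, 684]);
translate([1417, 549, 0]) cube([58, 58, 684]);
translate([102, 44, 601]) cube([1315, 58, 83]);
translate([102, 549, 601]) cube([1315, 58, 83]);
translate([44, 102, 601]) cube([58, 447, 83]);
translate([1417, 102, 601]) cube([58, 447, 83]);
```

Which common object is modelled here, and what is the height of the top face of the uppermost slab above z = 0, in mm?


A table. The table height is 720 mm.

A 1519×651×36 slab sits at z = 684 on four 58 mm square posts — a table. The top surface is at 684 + 36 = 720 mm.


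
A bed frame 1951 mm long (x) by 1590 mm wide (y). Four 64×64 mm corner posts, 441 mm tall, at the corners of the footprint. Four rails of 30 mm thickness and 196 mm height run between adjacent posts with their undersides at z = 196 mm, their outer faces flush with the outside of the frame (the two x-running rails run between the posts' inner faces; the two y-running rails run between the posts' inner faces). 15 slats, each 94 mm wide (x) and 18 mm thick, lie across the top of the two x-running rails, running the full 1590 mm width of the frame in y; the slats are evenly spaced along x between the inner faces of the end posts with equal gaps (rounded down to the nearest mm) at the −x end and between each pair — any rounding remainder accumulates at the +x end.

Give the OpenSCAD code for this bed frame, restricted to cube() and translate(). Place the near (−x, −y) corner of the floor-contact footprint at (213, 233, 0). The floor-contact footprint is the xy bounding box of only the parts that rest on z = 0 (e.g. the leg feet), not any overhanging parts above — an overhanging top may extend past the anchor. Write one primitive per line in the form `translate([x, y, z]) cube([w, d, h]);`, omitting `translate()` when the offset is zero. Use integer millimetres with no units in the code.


translate([213, 233, 0]) cube([64, 64, 441]);
translate([213, 1759, 0]) cube([64, 64, 441]);
translate([2100, 233, 0]) cube([64, 64, 441]);
translate([2100, 1759, 0]) cube([64, 64, 441]);
translate([277, 233, 196]) cube([1823, 30, 196]);
translate([277, 1793, 196]) cube([1823, 30, 196]);
translate([213, 297, 196]) cube([30, 1462, 196]);
translate([2134, 297, 196]) cube([30, 1462, 196]);
translate([302, 233, 392]) cube([94, 1590, 18]);
translate([421, 233, 392]) cube([94, 1590, 18]);
translate([540, 233, 392]) cube([94, 1590, 18]);
translate([659, 233, 392]) cube([94, 1590, 18]);
translate([778, 233, 392]) cube([94, 1590, 18]);
translate([897, 233, 392]) cube([94, 1590, 18]);
translate([1016, 233, 392]) cube([94, 1590, 18]);
translate([1135, 233, 392]) cube([94, 1590, 18]);
translate([1254, 233, 392]) cube([94, 1590, 18]);
translate([1373, 233, 392]) cube([94, 1590, 18]);
translate([1492, 233, 392]) cube([94, 1590, 18]);
translate([1611, 233, 392]) cube([94, 1590, 18]);
translate([1730, 233, 392]) cube([94, 1590, 18]);
translate([1849, 233, 392]) cube([94, 1590, 18]);
translate([1968, 233, 392]) cube([94, 1590, 18]);


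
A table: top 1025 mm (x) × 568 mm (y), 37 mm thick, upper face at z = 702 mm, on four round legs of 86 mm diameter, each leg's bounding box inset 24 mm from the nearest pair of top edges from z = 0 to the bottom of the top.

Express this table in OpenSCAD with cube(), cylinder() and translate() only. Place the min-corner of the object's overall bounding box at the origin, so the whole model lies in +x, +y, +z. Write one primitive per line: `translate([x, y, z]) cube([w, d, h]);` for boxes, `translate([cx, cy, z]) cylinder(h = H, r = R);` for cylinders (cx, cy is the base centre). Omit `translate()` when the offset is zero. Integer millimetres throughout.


translate([0, 0, 665]) cube([1025, 568, 37]);
translate([67, 67, 0]) cylinder(h = 665, r = 43);
translate([958, 67, 0]) cylinder(h = 665, r = 43);
translate([67, 501, 0]) cylinder(h = 665, r = 43);
translate([958, 501, 0]) cylinder(h = 665, r = 43);


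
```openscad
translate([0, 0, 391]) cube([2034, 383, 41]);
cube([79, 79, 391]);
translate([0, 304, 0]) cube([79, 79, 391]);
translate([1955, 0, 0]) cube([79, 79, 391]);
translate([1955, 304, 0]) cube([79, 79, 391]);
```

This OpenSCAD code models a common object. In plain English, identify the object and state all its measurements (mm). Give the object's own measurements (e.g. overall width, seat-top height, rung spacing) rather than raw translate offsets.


A long wooden bench with a 2034 mm (x) × 383 mm (y) seat, 41 mm thick, its top surface 432 mm above the floor. Four 79 mm square legs at the seat corners, flush with the edges, run from z = 0 to the seat underside.


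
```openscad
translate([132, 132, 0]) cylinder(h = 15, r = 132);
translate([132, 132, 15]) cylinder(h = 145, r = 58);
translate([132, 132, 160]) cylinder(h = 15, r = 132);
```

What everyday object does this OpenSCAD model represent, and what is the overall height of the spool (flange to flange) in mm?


A spool. The overall height is 175 mm.

Three coaxial cylinders, large–small–large — a spool. Two 15 mm flanges and a 145 mm core give 15 + 145 + 15 = 175 mm.


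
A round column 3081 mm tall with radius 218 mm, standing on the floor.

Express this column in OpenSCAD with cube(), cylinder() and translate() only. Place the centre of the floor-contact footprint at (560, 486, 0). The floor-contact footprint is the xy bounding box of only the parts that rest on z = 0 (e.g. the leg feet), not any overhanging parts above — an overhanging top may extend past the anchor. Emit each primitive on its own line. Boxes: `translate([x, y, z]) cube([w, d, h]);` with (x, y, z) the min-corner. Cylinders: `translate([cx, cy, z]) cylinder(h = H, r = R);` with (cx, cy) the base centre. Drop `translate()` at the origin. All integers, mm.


translate([560, 486, 0]) cylinder(h = 3081, r = 218);


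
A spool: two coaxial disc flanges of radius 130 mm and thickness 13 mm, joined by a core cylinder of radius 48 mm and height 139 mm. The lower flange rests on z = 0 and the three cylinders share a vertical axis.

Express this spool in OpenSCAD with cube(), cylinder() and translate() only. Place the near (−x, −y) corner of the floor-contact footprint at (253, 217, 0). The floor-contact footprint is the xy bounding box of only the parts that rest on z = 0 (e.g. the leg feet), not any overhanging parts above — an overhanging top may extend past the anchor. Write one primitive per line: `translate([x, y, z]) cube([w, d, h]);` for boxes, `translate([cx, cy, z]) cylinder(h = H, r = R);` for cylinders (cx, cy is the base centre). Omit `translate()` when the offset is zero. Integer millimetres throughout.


translate([383, 347, 0]) cylinder(h = 13, r = 130);
translate([383, 347, 13]) cylinder(h = 139, r = 48);
translate([383, 347, 152]) cylinder(h = 13, r = 130);


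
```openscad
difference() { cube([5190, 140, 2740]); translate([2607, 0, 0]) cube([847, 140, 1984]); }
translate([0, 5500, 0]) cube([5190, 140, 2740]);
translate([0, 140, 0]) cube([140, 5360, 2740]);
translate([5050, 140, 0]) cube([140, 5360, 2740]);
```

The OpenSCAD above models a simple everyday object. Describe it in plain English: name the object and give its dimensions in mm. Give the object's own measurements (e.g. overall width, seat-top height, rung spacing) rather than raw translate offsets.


A single room: four walls, each 2740 mm tall and 140 mm thick, enclosing an outside footprint 5190×5640 mm (x × y), no floor or roof. The front and back walls (−y and +y sides) run the full x-width; the side walls fit between their inner faces. A door opening 847 mm wide and 1984 mm tall is cut through the front wall from the floor up, its −x edge 2607 mm from the wall's −x end.


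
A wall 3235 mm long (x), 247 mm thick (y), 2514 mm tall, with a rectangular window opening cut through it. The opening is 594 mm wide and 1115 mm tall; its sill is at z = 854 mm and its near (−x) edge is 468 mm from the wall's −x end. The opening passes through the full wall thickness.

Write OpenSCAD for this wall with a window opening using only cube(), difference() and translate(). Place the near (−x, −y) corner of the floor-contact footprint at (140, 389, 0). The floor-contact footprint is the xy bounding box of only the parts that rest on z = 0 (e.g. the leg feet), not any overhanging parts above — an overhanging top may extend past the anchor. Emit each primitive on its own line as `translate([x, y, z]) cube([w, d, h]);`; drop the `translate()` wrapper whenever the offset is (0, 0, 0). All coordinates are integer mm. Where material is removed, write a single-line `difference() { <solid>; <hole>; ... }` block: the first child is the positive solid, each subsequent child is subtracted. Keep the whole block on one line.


difference() { translate([140, 389, 0]) cube([3235, 247, 2514]); translate([608, 389, 854]) cube([594, 247, 1115]); }


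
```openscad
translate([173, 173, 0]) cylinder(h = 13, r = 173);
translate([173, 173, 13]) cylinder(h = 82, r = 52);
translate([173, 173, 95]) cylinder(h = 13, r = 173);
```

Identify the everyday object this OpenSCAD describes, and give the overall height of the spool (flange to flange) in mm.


A spool. The overall height is 108 mm.

Three coaxial cylinders, large–small–large — a spool. Two 13 mm flanges and a 82 mm core give 13 + 82 + 13 = 108 mm.


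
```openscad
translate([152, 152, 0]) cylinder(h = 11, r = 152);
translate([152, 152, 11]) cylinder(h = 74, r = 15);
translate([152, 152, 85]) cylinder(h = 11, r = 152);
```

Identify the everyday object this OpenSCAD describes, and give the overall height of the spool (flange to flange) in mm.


A spool. The overall height is 96 mm.

Three coaxial cylinders, large–small–large — a spool. Two 11 mm flanges and a 74 mm core give 11 + 74 + 11 = 96 mm.


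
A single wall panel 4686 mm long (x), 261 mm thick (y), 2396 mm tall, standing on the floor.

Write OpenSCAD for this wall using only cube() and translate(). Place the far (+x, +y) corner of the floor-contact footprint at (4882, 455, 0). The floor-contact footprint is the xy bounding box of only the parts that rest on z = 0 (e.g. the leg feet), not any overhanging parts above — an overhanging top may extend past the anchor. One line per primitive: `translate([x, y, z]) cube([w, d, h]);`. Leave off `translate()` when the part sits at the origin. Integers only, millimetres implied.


translate([196, 194, 0]) cube([4686, 261, 2396]);


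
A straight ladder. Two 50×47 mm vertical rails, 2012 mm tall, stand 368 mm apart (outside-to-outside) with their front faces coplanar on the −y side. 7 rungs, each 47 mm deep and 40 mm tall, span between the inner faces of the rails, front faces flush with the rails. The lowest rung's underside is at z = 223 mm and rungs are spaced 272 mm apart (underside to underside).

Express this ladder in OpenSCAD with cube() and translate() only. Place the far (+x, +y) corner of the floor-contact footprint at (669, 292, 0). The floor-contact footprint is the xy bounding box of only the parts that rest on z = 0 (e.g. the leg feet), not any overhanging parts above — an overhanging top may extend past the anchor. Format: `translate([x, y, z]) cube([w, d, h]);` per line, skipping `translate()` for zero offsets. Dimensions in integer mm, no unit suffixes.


translate([301, 245, 0]) cube([50, 47, 2012]);
translate([619, 245, 0]) cube([50, 47, 2012]);
translate([351, 245, 223]) cube([268, 47, 40]);
translate([351, 245, 495]) cube([268, 47, 40]);
translate([351, 245, 767]) cube([268, 47, 40]);
translate([351, 245, 1039]) cube([268, 47, 40]);
translate([351, 245, 1311]) cube([268, 47, 40]);
translate([351, 245, 1583]) cube([268, 47, 40]);
translate([351, 245, 1855]) cube([268, 47, 40]);


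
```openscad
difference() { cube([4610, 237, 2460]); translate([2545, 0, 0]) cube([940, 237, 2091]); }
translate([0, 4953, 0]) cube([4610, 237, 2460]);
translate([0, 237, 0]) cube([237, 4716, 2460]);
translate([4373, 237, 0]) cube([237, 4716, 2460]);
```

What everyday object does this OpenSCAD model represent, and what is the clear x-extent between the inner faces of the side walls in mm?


A single room. The interior width is 4136 mm.

Four walls enclosing a rectangle with a door in the front wall — a room. Outside width 4610 minus two 237 mm walls gives 4136 mm.


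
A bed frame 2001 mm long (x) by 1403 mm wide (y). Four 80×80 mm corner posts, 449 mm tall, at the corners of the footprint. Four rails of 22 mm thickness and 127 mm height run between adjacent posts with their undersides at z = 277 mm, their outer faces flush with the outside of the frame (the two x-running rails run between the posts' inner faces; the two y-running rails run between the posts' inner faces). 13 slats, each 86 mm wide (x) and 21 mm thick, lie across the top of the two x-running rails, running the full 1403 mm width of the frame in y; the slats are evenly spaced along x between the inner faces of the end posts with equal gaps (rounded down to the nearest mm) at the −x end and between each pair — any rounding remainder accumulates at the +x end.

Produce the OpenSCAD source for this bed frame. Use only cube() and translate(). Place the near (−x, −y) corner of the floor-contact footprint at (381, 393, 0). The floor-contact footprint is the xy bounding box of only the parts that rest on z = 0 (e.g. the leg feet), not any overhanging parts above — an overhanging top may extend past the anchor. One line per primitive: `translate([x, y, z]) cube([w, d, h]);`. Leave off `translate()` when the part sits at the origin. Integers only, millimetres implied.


translate([381, 393, 0]) cube([80, 80, 449]);
translate([381, 1716, 0]) cube([80, 80, 449]);
translate([2302, 393, 0]) cube([80, 80, 449]);
translate([2302, 1716, 0]) cube([80, 80, 449]);
translate([461, 393, 277]) cube([1841, 22, 127]);
translate([461, 1774, 277]) cube([1841, 22, 127]);
translate([381, 473, 277]) cube([22, 1243, 127]);
translate([2360, 473, 277]) cube([22, 1243, 127]);
translate([512, 393, 404]) cube([86, 1403, 21]);
translate([649, 393, 404]) cube([86, 1403, 21]);
translate([786, 393, 404]) cube([86, 1403, 21]);
translate([923, 393, 404]) cube([86, 1403, 21]);
translate([1060, 393, 404]) cube([86, 1403, 21]);
translate([1197, 393, 404]) cube([86, 1403, 21]);
translate([1334, 393, 404]) cube([86, 1403, 21]);
translate([1471, 393, 404]) cube([86, 1403, 21]);
translate([1608, 393, 404]) cube([86, 1403, 21]);
translate([1745, 393, 404]) cube([86, 1403, 21]);
translate([1882, 393, 404]) cube([86, 1403, 21]);
translate([2019, 393, 404]) cube([86, 1403, 21]);
translate([2156, 393, 404]) cube([86, 1403, 21]);


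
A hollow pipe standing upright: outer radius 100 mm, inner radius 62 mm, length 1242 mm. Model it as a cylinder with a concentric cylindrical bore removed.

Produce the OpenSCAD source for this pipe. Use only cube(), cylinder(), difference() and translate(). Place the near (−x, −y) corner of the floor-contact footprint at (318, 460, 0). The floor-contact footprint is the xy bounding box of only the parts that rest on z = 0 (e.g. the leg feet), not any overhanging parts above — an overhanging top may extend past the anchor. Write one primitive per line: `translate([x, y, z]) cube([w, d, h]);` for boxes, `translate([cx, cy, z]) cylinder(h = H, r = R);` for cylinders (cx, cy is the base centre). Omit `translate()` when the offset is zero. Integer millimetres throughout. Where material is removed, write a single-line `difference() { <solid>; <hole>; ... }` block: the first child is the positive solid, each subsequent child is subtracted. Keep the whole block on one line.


difference() { translate([418, 560, 0]) cylinder(h = 1242, r = 100); translate([418, 560, 0]) cylinder(h = 1242, r = 62); }


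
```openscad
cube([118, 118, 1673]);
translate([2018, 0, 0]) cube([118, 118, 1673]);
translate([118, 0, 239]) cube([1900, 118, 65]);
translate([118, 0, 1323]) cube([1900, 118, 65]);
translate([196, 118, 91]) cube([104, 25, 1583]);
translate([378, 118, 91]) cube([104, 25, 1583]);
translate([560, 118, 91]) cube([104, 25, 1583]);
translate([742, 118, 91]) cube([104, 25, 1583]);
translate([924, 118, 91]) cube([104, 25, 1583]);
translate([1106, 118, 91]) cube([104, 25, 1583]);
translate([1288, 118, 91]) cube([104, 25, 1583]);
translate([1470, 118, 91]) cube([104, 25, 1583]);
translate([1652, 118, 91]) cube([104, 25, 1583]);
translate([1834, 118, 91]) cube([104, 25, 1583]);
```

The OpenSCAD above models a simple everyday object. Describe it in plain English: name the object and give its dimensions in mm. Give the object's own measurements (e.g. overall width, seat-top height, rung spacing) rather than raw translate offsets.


A fence section. Two 118×118 mm posts, 1673 mm tall, stand on the floor with a clear span of 1900 mm between their inner faces. Two horizontal rails of 118×65 mm section span the gap between the posts with their undersides at z = 239 mm and z = 1323 mm, flush with the posts' −y face. 10 pickets, each 104 mm wide, 25 mm thick and 1583 mm tall, are fixed to the +y face of the rails with their bottoms at z = 91 mm, spaced across the span with a 78 mm gap after the −x post and between neighbouring pickets, with 80 mm left before the +x post.


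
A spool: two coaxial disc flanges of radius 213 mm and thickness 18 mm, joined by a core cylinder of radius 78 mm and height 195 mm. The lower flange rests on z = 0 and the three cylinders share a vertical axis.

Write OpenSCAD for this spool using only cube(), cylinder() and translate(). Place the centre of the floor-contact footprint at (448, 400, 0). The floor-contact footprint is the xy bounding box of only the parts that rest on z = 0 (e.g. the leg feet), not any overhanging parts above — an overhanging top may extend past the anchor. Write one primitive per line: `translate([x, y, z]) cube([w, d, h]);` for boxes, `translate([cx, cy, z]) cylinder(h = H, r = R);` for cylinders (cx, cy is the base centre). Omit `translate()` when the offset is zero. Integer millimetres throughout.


translate([448, 400, 0]) cylinder(h = 18, r = 213);
translate([448, 400, 18]) cylinder(h = 195, r = 78);
translate([448, 400, 213]) cylinder(h = 18, r = 213);


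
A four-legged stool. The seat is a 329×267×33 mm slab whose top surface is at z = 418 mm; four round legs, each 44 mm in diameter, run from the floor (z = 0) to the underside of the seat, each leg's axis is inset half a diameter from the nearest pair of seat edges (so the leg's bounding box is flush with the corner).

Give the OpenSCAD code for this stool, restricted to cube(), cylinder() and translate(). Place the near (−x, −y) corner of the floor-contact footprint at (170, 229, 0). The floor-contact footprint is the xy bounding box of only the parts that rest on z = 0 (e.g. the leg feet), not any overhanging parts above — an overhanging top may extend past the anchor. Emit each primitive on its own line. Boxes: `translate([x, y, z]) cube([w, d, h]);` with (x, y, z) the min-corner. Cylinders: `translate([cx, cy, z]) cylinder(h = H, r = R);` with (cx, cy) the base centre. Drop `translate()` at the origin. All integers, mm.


// leg_h = 418 - 33 = 385
translate([170, 229, 385]) cube([329, 267, 33]);
translate([192, 251, 0]) cylinder(h = 385, r = 22);
translate([477, 251, 0]) cylinder(h = 385, r = 22);
translate([192, 474, 0]) cylinder(h = 385, r = 22);
translate([477, 474, 0]) cylinder(h = 385, r = 22);


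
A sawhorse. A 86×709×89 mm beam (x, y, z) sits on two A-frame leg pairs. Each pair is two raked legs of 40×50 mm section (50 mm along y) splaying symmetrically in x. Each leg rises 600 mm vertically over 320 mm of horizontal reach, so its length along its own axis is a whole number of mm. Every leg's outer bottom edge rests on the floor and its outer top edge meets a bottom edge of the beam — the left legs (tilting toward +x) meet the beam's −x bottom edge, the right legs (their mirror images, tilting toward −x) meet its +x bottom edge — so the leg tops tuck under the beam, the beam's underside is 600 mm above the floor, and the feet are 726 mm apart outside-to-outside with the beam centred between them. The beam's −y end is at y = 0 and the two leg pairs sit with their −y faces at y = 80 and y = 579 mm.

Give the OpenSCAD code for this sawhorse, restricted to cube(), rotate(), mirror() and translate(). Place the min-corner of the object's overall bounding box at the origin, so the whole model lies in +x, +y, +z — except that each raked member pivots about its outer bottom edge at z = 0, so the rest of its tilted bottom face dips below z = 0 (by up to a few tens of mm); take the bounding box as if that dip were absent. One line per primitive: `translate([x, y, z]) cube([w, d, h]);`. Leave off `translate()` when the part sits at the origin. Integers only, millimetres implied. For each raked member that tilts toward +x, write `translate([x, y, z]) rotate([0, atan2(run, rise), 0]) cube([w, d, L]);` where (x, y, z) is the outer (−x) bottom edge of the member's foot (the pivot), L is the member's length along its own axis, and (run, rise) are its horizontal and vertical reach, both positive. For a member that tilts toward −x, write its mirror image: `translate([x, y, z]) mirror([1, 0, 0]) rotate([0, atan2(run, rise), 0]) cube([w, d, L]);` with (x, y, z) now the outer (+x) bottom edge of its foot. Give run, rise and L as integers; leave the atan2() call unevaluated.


translate([320, 0, 600]) cube([86, 709, 89]);
translate([0, 80, 0]) rotate([0, atan2(320, 600), 0]) cube([40, 50, 680]);
translate([726, 80, 0]) mirror([1, 0, 0]) rotate([0, atan2(320, 600), 0]) cube([40, 50, 680]);
translate([0, 579, 0]) rotate([0, atan2(320, 600), 0]) cube([40, 50, 680]);
translate([726, 579, 0]) mirror([1, 0, 0]) rotate([0, atan2(320, 600), 0]) cube([40, 50, 680]);


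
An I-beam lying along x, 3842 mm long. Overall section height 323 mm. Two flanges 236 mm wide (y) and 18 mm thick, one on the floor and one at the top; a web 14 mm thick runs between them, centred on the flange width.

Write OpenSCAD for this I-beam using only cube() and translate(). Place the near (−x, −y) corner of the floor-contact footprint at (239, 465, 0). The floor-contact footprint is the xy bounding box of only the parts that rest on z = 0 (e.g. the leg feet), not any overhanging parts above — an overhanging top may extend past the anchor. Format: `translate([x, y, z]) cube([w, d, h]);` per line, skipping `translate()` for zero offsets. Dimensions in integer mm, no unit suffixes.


translate([239, 465, 0]) cube([3842, 236, 18]);
translate([239, 576, 18]) cube([3842, 14, 287]);
translate([239, 465, 305]) cube([3842, 236, 18]);


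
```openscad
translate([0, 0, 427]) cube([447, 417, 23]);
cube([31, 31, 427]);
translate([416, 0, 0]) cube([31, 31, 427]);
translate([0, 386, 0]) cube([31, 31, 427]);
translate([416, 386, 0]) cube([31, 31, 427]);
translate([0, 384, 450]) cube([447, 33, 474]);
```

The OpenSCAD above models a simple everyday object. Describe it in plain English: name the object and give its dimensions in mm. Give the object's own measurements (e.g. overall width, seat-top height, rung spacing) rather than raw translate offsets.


A chair. The seat is a 447×417×23 mm slab with its top at z = 450 mm, on four 31×31 mm corner legs (flush with the seat edges, standing on z = 0). A flat backrest 33 mm thick, 474 mm tall, spans the full seat width and rises from the seat top along its +y edge, rear face flush with the rear of the seat.


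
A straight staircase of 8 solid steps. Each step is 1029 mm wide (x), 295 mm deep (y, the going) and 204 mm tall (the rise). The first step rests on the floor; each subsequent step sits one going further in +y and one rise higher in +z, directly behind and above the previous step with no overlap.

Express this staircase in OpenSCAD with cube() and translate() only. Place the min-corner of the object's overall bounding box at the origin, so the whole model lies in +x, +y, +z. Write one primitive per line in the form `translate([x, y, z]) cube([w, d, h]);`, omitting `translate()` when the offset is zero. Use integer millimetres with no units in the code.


cube([1029, 295, 204]);
translate([0, 295, 204]) cube([1029, 295, 204]);
translate([0, 590, 408]) cube([1029, 295, 204]);
translate([0, 885, 612]) cube([1029, 295, 204]);
translate([0, 1180, 816]) cube([1029, 295, 204]);
translate([0, 1475, 1020]) cube([1029, 295, 204]);
translate([0, 1770, 1224]) cube([1029, 295, 204]);
translate([0, 2065, 1428]) cube([1029, 295, 204]);


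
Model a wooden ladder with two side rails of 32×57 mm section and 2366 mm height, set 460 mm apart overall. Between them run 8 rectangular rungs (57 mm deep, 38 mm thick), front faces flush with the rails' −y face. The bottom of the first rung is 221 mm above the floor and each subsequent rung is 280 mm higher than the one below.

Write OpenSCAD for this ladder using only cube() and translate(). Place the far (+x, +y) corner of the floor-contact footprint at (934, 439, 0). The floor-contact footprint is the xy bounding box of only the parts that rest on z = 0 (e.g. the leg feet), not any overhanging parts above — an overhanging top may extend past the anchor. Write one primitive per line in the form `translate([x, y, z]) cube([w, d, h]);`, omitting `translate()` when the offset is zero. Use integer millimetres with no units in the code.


translate([474, 382, 0]) cube([32, 57, 2366]);
translate([902, 382, 0]) cube([32, 57, 2366]);
translate([506, 382, 221]) cube([396, 57, 38]);
translate([506, 382, 501]) cube([396, 57, 38]);
translate([506, 382, 781]) cube([396, 57, 38]);
translate([506, 382, 1061]) cube([396, 57, 38]);
translate([506, 382, 1341]) cube([396, 57, 38]);
translate([506, 382, 1621]) cube([396, 57, 38]);
translate([506, 382, 1901]) cube([396, 57, 38]);
translate([506, 382, 2181]) cube([396, 57, 38]);


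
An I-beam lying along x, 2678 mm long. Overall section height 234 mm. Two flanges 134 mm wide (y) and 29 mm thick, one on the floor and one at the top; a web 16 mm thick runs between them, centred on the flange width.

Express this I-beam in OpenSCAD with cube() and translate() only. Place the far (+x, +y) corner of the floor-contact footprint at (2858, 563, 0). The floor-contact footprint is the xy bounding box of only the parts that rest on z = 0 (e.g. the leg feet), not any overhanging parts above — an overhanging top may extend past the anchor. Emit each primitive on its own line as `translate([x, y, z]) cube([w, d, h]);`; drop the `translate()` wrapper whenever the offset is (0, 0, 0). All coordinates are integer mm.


translate([180, 429, 0]) cube([2678, 134, 29]);
translate([180, 488, 29]) cube([2678, 16, 176]);
translate([180, 429, 205]) cube([2678, 134, 29]);


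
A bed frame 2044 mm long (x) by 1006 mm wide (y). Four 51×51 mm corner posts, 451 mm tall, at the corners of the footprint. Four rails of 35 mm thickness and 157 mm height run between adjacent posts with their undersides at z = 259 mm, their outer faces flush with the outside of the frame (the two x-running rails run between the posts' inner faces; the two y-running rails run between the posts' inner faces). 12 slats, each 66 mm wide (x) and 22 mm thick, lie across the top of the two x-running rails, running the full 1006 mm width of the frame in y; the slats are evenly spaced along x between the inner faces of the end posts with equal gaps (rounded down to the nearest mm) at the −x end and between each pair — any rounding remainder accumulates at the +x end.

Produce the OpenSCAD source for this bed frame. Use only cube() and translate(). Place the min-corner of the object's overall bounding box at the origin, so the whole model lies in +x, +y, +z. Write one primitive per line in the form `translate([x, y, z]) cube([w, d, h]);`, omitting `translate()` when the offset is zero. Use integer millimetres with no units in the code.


cube([51, 51, 451]);
translate([0, 955, 0]) cube([51, 51, 451]);
translate([1993, 0, 0]) cube([51, 51, 451]);
translate([1993, 955, 0]) cube([51, 51, 451]);
translate([51, 0, 259]) cube([1942, 35, 157]);
translate([51, 971, 259]) cube([1942, 35, 157]);
translate([0, 51, 259]) cube([35, 904, 157]);
translate([2009, 51, 259]) cube([35, 904, 157]);
translate([139, 0, 416]) cube([66, 1006, 22]);
translate([293, 0, 416]) cube([66, 1006, 22]);
translate([447, 0, 416]) cube([66, 1006, 22]);
translate([601, 0, 416]) cube([66, 1006, 22]);
translate([755, 0, 416]) cube([66, 1006, 22]);
translate([909, 0, 416]) cube([66, 1006, 22]);
translate([1063, 0, 416]) cube([66, 1006, 22]);
translate([1217, 0, 416]) cube([66, 1006, 22]);
translate([1371, 0, 416]) cube([66, 1006, 22]);
translate([1525, 0, 416]) cube([66, 1006, 22]);
translate([1679, 0, 416]) cube([66, 1006, 22]);
translate([1833, 0, 416]) cube([66, 1006, 22]);


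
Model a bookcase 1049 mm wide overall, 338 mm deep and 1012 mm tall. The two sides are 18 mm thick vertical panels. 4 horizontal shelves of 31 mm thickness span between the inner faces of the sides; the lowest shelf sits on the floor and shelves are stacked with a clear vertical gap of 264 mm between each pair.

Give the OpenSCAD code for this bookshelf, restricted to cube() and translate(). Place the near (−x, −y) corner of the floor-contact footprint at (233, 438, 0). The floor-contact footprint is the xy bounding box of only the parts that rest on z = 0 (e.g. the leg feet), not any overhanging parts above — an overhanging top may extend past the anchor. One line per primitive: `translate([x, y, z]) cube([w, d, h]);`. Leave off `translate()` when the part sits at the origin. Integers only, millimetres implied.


translate([233, 438, 0]) cube([18, 338, 1012]);
translate([1264, 438, 0]) cube([18, 338, 1012]);
translate([251, 438, 0]) cube([1013, 338, 31]);
translate([251, 438, 295]) cube([1013, 338, 31]);
translate([251, 438, 590]) cube([1013, 338, 31]);
translate([251, 438, 885]) cube([1013, 338, 31]);


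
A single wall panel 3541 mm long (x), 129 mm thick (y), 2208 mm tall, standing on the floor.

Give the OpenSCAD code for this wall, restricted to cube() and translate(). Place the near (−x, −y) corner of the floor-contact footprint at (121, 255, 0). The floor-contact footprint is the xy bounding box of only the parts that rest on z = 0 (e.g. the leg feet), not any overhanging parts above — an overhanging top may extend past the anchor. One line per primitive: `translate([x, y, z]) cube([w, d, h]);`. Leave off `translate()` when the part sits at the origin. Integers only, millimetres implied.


translate([121, 255, 0]) cube([3541, 129, 2208]);


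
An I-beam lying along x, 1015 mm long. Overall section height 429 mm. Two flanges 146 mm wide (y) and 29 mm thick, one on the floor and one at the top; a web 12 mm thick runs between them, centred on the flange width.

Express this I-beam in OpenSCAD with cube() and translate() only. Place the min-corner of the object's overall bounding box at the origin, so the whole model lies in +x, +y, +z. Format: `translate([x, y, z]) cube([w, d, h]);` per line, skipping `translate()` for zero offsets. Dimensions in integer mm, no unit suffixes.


cube([1015, 146, 29]);
translate([0, 67, 29]) cube([1015, 12, 371]);
translate([0, 0, 400]) cube([1015, 146, 29]);


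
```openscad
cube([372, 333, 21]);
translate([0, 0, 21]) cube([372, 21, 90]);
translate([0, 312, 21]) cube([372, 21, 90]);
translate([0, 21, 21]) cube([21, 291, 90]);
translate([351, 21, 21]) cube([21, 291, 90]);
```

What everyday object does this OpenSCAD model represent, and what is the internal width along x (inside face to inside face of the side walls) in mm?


An open box. The internal width is 330 mm.

A 372×333 base slab with four walls standing on it — an open box. The base is 372 mm wide and the walls are 21 mm thick, so the internal width is 372 − 2 × 21 = 330 mm.


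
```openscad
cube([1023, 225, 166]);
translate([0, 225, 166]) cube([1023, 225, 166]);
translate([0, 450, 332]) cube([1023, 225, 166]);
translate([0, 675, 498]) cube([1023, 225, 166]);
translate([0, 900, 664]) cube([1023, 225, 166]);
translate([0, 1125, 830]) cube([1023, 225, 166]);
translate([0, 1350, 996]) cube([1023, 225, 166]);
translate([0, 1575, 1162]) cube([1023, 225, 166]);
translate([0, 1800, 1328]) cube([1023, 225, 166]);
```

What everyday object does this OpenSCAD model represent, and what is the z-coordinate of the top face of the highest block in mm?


A staircase. The total rise is 1494 mm.

9 identical blocks, each offset up and back from the previous — a staircase. Each step is 166 mm tall and there are 9 of them, so the total rise is 9 × 166 = 1494 mm.


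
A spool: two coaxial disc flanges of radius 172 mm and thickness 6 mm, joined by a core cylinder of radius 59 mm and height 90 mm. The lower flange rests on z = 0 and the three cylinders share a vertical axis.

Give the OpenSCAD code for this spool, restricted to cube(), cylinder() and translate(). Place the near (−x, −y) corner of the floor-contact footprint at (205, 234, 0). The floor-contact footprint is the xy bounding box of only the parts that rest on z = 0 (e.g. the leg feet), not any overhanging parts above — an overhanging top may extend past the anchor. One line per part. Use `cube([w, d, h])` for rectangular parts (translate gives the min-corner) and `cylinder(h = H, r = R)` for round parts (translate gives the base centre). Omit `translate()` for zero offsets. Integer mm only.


translate([377, 406, 0]) cylinder(h = 6, r = 172);
translate([377, 406, 6]) cylinder(h = 90, r = 59);
translate([377, 406, 96]) cylinder(h = 6, r = 172);
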